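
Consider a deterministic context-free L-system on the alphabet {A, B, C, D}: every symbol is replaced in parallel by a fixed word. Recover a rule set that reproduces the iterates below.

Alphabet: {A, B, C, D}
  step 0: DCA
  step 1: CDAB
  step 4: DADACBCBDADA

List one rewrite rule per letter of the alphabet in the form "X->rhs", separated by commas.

  step 0 ⇒ step 1: DCA ⇒ C·DA·B
    A ↦ B
    C ↦ DA
    D ↦ C
    B ↦ DA  (constrained at step 1)

A->B, B->DA, C->DA, D->C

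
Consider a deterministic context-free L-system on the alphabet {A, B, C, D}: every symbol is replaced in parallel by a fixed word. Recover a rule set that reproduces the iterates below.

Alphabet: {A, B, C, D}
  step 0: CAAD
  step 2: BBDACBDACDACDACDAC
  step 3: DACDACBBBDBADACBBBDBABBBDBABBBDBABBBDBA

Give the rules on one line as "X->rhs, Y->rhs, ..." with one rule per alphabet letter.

  step 2 ⇒ step 3: BBDACBDACDACDACDAC ⇒ DAC·DAC·BB·B·DBA·DAC·BB·B·DBA·BB·B·DBA·BB·B·DBA·BB·B·DBA
    A ↦ B
    B ↦ DAC
    C ↦ DBA
    D ↦ BB

A->B, B->DAC, C->DBA, D->BB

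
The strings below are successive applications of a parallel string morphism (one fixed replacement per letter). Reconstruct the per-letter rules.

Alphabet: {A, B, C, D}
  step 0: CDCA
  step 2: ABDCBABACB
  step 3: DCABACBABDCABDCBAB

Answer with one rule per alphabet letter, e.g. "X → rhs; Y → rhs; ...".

A->DC, B->AB, C->B, D->AC

  step 2 ⇒ step 3: ABDCBABACB ⇒ DC·AB·AC·B·AB·DC·AB·DC·B·AB
    A ↦ DC
    B ↦ AB
    C ↦ B
    D ↦ AC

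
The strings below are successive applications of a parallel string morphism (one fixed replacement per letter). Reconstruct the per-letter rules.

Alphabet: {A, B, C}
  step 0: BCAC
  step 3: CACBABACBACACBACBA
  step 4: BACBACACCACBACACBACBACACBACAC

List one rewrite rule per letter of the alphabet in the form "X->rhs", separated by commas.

A->C, B->CA, C->BA

  step 3 ⇒ step 4: CACBABACBACACBACBA ⇒ BA·C·BA·CA·C·CA·C·BA·CA·C·BA·C·BA·CA·C·BA·CA·C
    A ↦ C
    B ↦ CA
    C ↦ BA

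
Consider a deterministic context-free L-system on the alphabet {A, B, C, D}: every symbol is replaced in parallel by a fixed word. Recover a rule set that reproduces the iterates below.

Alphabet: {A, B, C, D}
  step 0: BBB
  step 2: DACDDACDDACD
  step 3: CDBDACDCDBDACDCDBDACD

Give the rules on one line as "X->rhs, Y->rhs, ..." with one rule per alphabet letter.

  step 2 ⇒ step 3: DACDDACDDACD ⇒ CD·B·DA·CD·CD·B·DA·CD·CD·B·DA·CD
    A ↦ B
    C ↦ DA
    D ↦ CD
    B ↦ CD  (constrained at step 0)

A->B, B->CD, C->DA, D->CD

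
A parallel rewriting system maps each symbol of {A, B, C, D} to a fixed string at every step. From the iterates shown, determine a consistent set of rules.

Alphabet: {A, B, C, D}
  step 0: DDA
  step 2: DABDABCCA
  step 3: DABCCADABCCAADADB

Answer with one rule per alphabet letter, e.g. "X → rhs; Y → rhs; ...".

A->B, B->CCA, C->AD, D->DA

  step 2 ⇒ step 3: DABDABCCA ⇒ DA·B·CCA·DA·B·CCA·AD·AD·B
    A ↦ B
    B ↦ CCA
    C ↦ AD
    D ↦ DA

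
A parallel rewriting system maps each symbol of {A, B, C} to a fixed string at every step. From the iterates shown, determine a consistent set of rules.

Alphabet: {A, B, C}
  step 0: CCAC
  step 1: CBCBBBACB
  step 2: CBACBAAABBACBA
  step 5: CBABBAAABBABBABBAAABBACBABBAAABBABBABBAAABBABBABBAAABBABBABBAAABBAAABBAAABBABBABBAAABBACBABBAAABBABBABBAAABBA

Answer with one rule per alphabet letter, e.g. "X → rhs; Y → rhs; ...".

  step 1 ⇒ step 2: CBCBBBACB ⇒ CB·A·CB·A·A·A·BBA·CB·A
    A ↦ BBA
    B ↦ A
    C ↦ CB

A->BBA, B->A, C->CB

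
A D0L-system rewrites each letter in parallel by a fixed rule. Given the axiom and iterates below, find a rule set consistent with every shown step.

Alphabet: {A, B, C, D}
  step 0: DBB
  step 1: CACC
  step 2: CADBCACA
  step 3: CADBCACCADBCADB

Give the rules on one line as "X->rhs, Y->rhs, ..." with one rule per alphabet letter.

  step 2 ⇒ step 3: CADBCACA ⇒ CA·DB·CA·C·CA·DB·CA·DB
    A ↦ DB
    B ↦ C
    C ↦ CA
    D ↦ CA

A->DB, B->C, C->CA, D->CA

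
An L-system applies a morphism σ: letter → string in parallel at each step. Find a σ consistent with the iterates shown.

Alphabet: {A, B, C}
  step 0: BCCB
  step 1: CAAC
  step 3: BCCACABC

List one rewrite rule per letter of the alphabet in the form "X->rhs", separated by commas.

A->BC, B->C, C->A

  step 0 ⇒ step 1: BCCB ⇒ C·A·A·C
    B ↦ C
    C ↦ A
    A ↦ BC  (constrained at step 1)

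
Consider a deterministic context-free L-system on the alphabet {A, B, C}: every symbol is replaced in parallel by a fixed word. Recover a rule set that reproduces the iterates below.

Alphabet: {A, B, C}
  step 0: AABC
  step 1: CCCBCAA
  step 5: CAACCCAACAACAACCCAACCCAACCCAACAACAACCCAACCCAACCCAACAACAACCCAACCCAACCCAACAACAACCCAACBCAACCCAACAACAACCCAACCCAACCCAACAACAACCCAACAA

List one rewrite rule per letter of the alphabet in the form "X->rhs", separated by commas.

  step 0 ⇒ step 1: AABC ⇒ C·C·CB·CAA
    A ↦ C
    B ↦ CB
    C ↦ CAA

A->C, B->CB, C->CAA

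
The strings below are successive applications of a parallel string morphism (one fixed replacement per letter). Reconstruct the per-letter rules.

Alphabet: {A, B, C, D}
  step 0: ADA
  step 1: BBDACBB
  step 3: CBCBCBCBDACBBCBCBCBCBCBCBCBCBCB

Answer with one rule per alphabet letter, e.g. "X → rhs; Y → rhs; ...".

A->BB, B->CB, C->CB, D->DAC

  step 0 ⇒ step 1: ADA ⇒ BB·DAC·BB
    A ↦ BB
    D ↦ DAC
    B ↦ CB  (constrained at step 1)
    C ↦ CB  (constrained at step 1)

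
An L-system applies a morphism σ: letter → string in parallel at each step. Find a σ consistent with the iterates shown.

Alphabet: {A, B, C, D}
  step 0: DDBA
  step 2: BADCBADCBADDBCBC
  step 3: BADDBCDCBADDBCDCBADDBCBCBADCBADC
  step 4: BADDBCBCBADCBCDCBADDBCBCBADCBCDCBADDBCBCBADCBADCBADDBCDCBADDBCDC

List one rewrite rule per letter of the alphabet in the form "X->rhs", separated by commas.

  step 3 ⇒ step 4: BADDBCDCBADDBCDCBADDBCBCBADCBADC ⇒ BA·DD·BC·BC·BA·DC·BC·DC·BA·DD·BC·BC·BA·DC·BC·DC·BA·DD·BC·BC·BA·DC·BA·DC·BA·DD·BC·DC·BA·DD·BC·DC
    A ↦ DD
    B ↦ BA
    C ↦ DC
    D ↦ BC

A->DD, B->BA, C->DC, D->BC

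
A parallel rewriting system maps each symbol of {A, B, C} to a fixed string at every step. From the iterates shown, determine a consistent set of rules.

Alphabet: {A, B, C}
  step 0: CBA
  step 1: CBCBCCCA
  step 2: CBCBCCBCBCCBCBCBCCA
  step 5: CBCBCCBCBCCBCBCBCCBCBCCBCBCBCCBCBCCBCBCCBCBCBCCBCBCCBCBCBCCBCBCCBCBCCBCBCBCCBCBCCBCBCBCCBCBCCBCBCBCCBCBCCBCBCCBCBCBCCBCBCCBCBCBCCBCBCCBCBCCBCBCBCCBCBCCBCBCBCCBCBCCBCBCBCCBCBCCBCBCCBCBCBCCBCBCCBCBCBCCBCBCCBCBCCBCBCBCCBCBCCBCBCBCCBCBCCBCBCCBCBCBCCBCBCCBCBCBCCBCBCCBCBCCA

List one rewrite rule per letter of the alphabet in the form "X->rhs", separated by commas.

A->CCA, B->CBC, C->CB

  step 1 ⇒ step 2: CBCBCCCA ⇒ CB·CBC·CB·CBC·CB·CB·CB·CCA
    A ↦ CCA
    B ↦ CBC
    C ↦ CB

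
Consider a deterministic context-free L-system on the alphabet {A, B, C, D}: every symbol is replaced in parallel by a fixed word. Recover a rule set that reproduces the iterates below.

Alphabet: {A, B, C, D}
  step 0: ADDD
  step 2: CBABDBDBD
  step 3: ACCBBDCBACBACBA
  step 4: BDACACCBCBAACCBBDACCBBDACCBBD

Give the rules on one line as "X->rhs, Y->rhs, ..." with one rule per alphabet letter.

  step 3 ⇒ step 4: ACCBBDCBACBACBA ⇒ BD·AC·AC·CB·CB·A·AC·CB·BD·AC·CB·BD·AC·CB·BD
    A ↦ BD
    B ↦ CB
    C ↦ AC
    D ↦ A

A->BD, B->CB, C->AC, D->A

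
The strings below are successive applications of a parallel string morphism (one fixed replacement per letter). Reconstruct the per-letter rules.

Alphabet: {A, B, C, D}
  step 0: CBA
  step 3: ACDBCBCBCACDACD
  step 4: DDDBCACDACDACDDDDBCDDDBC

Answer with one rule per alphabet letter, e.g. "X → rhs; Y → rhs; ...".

  step 3 ⇒ step 4: ACDBCBCBCACDACD ⇒ DD·D·BC·AC·D·AC·D·AC·D·DD·D·BC·DD·D·BC
    A ↦ DD
    B ↦ AC
    C ↦ D
    D ↦ BC

A->DD, B->AC, C->D, D->BC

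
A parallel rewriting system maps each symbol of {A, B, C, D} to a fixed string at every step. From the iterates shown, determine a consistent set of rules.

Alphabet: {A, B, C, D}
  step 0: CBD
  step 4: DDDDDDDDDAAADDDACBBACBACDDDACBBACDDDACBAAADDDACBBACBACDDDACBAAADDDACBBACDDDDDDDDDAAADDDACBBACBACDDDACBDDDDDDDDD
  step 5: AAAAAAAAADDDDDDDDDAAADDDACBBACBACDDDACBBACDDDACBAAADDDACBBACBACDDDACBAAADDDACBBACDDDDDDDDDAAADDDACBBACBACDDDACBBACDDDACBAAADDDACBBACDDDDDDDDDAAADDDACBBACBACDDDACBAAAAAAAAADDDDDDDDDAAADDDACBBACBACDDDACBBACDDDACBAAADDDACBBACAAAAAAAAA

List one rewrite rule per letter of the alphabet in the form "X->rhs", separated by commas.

  step 4 ⇒ step 5: DDDDDDDDDAAADDDACBBACBACDDDACBBACDDDACBAAADDDACBBACBACDDDACBAAADDDACBBACDDDDDDDDDAAADDDACBBACBACDDDACBDDDDDDDDD ⇒ A·A·A·A·A·A·A·A·A·DDD·DDD·DDD·A·A·A·DDD·ACB·BAC·BAC·DDD·ACB·BAC·DDD·ACB·A·A·A·DDD·ACB·BAC·BAC·DDD·ACB·A·A·A·DDD·ACB·BAC·DDD·DDD·DDD·A·A·A·DDD·ACB·BAC·BAC·DDD·ACB·BAC·DDD·ACB·A·A·A·DDD·ACB·BAC·DDD·DDD·DDD·A·A·A·DDD·ACB·BAC·BAC·DDD·ACB·A·A·A·A·A·A·A·A·A·DDD·DDD·DDD·A·A·A·DDD·ACB·BAC·BAC·DDD·ACB·BAC·DDD·ACB·A·A·A·DDD·ACB·BAC·A·A·A·A·A·A·A·A·A
    A ↦ DDD
    B ↦ BAC
    C ↦ ACB
    D ↦ A

A->DDD, B->BAC, C->ACB, D->A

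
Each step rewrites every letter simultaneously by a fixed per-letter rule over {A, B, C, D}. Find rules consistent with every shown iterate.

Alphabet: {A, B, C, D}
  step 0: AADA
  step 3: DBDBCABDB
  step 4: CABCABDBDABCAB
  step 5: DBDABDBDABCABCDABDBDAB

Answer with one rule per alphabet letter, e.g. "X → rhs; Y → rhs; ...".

  step 4 ⇒ step 5: CABCABDBDABCAB ⇒ DB·D·AB·DB·D·AB·C·AB·C·D·AB·DB·D·AB
    A ↦ D
    B ↦ AB
    C ↦ DB
    D ↦ C

A->D, B->AB, C->DB, D->C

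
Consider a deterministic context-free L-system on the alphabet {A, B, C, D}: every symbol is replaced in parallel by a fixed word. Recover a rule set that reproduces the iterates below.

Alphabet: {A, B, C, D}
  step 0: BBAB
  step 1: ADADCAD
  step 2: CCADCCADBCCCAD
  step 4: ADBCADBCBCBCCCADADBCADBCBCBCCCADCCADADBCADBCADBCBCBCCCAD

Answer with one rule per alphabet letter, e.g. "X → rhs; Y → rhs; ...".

  step 1 ⇒ step 2: ADADCAD ⇒ C·CAD·C·CAD·BC·C·CAD
    A ↦ C
    C ↦ BC
    D ↦ CAD
  step 0 ⇒ step 1: BBAB ⇒ AD·AD·C·AD
    B ↦ AD

A->C, B->AD, C->BC, D->CAD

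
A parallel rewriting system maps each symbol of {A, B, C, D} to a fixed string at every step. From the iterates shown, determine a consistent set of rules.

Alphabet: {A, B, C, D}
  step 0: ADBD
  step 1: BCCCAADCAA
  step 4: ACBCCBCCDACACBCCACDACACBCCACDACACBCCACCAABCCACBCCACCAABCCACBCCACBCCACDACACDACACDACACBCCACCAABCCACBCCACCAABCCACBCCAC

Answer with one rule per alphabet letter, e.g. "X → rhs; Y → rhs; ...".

  step 0 ⇒ step 1: ADBD ⇒ BCC·CAA·D·CAA
    A ↦ BCC
    B ↦ D
    D ↦ CAA
    C ↦ AC  (constrained at step 1)

A->BCC, B->D, C->AC, D->CAA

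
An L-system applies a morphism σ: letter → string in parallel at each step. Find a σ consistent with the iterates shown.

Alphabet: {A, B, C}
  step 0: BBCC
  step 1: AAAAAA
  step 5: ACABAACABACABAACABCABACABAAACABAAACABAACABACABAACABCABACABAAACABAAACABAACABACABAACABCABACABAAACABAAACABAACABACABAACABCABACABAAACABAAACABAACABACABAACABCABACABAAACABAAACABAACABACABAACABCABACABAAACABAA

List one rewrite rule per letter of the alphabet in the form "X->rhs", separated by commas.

  step 0 ⇒ step 1: BBCC ⇒ AA·AA·A·A
    B ↦ AA
    C ↦ A
    A ↦ CAB  (constrained at step 1)

A->CAB, B->AA, C->A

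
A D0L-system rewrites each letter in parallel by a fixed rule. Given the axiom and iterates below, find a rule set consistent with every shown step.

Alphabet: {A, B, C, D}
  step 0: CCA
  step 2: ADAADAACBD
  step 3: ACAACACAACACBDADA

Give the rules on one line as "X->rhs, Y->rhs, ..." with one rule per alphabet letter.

A->AC, B->AD, C->BD, D->A

  step 2 ⇒ step 3: ADAADAACBD ⇒ AC·A·AC·AC·A·AC·AC·BD·AD·A
    A ↦ AC
    B ↦ AD
    C ↦ BD
    D ↦ A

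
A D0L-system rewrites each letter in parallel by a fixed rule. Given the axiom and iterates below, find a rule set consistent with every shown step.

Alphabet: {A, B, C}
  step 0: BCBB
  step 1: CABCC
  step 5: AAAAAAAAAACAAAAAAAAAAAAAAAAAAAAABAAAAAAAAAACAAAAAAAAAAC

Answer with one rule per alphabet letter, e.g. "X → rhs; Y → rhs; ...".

  step 0 ⇒ step 1: BCBB ⇒ C·AB·C·C
    B ↦ C
    C ↦ AB
    A ↦ AA  (constrained at step 1)

A->AA, B->C, C->AB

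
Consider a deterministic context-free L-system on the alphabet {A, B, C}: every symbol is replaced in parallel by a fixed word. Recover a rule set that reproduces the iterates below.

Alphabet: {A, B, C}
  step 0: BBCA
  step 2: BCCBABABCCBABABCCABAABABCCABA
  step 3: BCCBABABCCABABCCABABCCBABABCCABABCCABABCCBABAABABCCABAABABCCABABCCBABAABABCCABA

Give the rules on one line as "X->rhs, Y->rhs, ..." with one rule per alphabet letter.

  step 2 ⇒ step 3: BCCBABABCCBABABCCABAABABCCABA ⇒ BCC·BA·BA·BCC·ABA·BCC·ABA·BCC·BA·BA·BCC·ABA·BCC·ABA·BCC·BA·BA·ABA·BCC·ABA·ABA·BCC·ABA·BCC·BA·BA·ABA·BCC·ABA
    A ↦ ABA
    B ↦ BCC
    C ↦ BA

A->ABA, B->BCC, C->BA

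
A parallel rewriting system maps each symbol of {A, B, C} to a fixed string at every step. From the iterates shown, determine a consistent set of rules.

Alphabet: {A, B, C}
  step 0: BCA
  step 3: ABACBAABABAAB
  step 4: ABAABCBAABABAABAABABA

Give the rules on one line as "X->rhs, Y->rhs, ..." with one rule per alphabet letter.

A->AB, B->A, C->CB

  step 3 ⇒ step 4: ABACBAABABAAB ⇒ AB·A·AB·CB·A·AB·AB·A·AB·A·AB·AB·A
    A ↦ AB
    B ↦ A
    C ↦ CB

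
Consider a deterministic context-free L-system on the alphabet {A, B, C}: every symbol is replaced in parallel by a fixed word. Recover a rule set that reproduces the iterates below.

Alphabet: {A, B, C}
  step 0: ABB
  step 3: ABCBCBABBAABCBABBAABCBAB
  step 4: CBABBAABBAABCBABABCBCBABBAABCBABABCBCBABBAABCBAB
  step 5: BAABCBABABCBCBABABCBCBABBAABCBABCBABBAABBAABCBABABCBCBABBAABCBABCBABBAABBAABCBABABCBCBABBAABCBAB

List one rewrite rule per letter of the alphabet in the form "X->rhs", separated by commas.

  step 4 ⇒ step 5: CBABBAABBAABCBABABCBCBABBAABCBABABCBCBABBAABCBAB ⇒ BA·AB·CB·AB·AB·CB·CB·AB·AB·CB·CB·AB·BA·AB·CB·AB·CB·AB·BA·AB·BA·AB·CB·AB·AB·CB·CB·AB·BA·AB·CB·AB·CB·AB·BA·AB·BA·AB·CB·AB·AB·CB·CB·AB·BA·AB·CB·AB
    A ↦ CB
    B ↦ AB
    C ↦ BA

A->CB, B->AB, C->BA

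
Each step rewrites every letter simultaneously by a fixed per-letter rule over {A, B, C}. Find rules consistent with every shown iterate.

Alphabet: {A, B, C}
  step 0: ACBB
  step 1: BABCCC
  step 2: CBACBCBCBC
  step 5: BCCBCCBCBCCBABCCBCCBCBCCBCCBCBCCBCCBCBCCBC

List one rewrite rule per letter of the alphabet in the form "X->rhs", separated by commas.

A->BA, B->C, C->BC

  step 1 ⇒ step 2: BABCCC ⇒ C·BA·C·BC·BC·BC
    A ↦ BA
    B ↦ C
    C ↦ BC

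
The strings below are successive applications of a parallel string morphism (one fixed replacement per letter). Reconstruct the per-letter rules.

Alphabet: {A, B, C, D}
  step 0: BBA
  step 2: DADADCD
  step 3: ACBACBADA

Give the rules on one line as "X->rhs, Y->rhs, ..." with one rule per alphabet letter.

  step 2 ⇒ step 3: DADADCD ⇒ A·CB·A·CB·A·D·A
    A ↦ CB
    C ↦ D
    D ↦ A
    B ↦ CD  (constrained at step 0)

A->CB, B->CD, C->D, D->A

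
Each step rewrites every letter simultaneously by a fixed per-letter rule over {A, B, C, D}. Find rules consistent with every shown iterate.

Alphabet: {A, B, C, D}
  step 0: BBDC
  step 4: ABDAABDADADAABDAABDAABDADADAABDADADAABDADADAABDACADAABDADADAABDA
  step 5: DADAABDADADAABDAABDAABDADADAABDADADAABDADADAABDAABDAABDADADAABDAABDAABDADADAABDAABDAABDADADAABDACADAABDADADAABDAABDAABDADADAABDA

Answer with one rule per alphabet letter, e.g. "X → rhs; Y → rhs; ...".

A->DA, B->DA, C->CA, D->AB

  step 4 ⇒ step 5: ABDAABDADADAABDAABDAABDADADAABDADADAABDADADAABDACADAABDADADAABDA ⇒ DA·DA·AB·DA·DA·DA·AB·DA·AB·DA·AB·DA·DA·DA·AB·DA·DA·DA·AB·DA·DA·DA·AB·DA·AB·DA·AB·DA·DA·DA·AB·DA·AB·DA·AB·DA·DA·DA·AB·DA·AB·DA·AB·DA·DA·DA·AB·DA·CA·DA·AB·DA·DA·DA·AB·DA·AB·DA·AB·DA·DA·DA·AB·DA
    A ↦ DA
    B ↦ DA
    C ↦ CA
    D ↦ AB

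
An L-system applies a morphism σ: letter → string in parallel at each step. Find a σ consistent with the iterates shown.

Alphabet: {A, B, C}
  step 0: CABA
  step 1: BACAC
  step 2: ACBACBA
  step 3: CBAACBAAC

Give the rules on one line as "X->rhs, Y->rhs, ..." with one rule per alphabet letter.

A->C, B->A, C->BA

  step 2 ⇒ step 3: ACBACBA ⇒ C·BA·A·C·BA·A·C
    A ↦ C
    B ↦ A
    C ↦ BA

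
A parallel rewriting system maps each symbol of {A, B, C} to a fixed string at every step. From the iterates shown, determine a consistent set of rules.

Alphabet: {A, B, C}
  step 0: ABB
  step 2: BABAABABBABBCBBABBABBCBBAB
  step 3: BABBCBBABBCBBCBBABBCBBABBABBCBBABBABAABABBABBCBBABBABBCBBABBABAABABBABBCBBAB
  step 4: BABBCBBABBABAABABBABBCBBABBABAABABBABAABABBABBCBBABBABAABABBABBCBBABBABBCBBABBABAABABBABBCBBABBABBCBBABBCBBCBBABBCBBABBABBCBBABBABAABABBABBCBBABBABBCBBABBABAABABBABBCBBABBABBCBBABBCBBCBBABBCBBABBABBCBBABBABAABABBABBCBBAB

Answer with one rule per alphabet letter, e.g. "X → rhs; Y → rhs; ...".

  step 3 ⇒ step 4: BABBCBBABBCBBCBBABBCBBABBABBCBBABBABAABABBABBCBBABBABBCBBABBABAABABBABBCBBAB ⇒ BAB·BCB·BAB·BAB·AA·BAB·BAB·BCB·BAB·BAB·AA·BAB·BAB·AA·BAB·BAB·BCB·BAB·BAB·AA·BAB·BAB·BCB·BAB·BAB·BCB·BAB·BAB·AA·BAB·BAB·BCB·BAB·BAB·BCB·BAB·BCB·BCB·BAB·BCB·BAB·BAB·BCB·BAB·BAB·AA·BAB·BAB·BCB·BAB·BAB·BCB·BAB·BAB·AA·BAB·BAB·BCB·BAB·BAB·BCB·BAB·BCB·BCB·BAB·BCB·BAB·BAB·BCB·BAB·BAB·AA·BAB·BAB·BCB·BAB
    A ↦ BCB
    B ↦ BAB
    C ↦ AA

A->BCB, B->BAB, C->AA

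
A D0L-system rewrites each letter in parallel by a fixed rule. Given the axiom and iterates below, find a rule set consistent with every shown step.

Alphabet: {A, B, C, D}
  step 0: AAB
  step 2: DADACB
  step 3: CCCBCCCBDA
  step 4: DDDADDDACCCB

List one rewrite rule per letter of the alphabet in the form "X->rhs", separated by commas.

A->CB, B->A, C->D, D->CC

  step 3 ⇒ step 4: CCCBCCCBDA ⇒ D·D·D·A·D·D·D·A·CC·CB
    A ↦ CB
    B ↦ A
    C ↦ D
    D ↦ CC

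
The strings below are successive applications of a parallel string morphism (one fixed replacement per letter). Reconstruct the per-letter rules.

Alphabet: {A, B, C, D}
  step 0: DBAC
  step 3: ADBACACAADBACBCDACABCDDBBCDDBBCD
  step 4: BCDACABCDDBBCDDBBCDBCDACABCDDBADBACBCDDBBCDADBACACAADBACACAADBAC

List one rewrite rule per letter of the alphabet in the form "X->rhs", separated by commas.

  step 3 ⇒ step 4: ADBACACAADBACBCDACABCDDBBCDDBBCD ⇒ BCD·AC·A·BCD·DB·BCD·DB·BCD·BCD·AC·A·BCD·DB·A·DB·AC·BCD·DB·BCD·A·DB·AC·AC·A·A·DB·AC·AC·A·A·DB·AC
    A ↦ BCD
    B ↦ A
    C ↦ DB
    D ↦ AC

A->BCD, B->A, C->DB, D->AC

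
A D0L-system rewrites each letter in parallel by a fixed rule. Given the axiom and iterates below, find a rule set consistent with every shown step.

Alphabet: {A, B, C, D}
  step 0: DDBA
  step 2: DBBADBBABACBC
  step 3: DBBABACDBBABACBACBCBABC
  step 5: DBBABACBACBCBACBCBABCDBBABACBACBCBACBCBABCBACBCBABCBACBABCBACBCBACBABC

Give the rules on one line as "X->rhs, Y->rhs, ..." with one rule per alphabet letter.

  step 2 ⇒ step 3: DBBADBBABACBC ⇒ DB·BA·BA·C·DB·BA·BA·C·BA·C·BC·BA·BC
    A ↦ C
    B ↦ BA
    C ↦ BC
    D ↦ DB

A->C, B->BA, C->BC, D->DB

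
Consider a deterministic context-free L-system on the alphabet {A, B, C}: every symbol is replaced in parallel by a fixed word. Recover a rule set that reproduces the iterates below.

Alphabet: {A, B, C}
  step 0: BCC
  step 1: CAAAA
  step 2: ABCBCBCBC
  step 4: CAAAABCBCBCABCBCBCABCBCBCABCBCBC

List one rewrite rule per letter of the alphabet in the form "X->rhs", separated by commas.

A->BC, B->CAA, C->A

  step 1 ⇒ step 2: CAAAA ⇒ A·BC·BC·BC·BC
    A ↦ BC
    C ↦ A
  step 0 ⇒ step 1: BCC ⇒ CAA·A·A
    B ↦ CAA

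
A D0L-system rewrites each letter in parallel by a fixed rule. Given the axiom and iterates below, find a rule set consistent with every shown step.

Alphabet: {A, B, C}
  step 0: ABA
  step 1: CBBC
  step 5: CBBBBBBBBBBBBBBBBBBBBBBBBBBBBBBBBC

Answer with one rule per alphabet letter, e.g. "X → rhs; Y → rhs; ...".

  step 0 ⇒ step 1: ABA ⇒ C·BB·C
    A ↦ C
    B ↦ BB
    C ↦ A  (constrained at step 1)

A->C, B->BB, C->A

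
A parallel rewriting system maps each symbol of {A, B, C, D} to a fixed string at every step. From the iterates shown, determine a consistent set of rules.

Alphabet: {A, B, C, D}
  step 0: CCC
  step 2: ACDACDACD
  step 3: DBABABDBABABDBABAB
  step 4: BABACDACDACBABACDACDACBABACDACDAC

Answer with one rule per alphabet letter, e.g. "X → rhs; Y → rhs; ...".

  step 3 ⇒ step 4: DBABABDBABABDBABAB ⇒ BAB·AC·D·AC·D·AC·BAB·AC·D·AC·D·AC·BAB·AC·D·AC·D·AC
    A ↦ D
    B ↦ AC
    D ↦ BAB
  step 2 ⇒ step 3: ACDACDACD ⇒ D·BA·BAB·D·BA·BAB·D·BA·BAB
    C ↦ BA

A->D, B->AC, C->BA, D->BAB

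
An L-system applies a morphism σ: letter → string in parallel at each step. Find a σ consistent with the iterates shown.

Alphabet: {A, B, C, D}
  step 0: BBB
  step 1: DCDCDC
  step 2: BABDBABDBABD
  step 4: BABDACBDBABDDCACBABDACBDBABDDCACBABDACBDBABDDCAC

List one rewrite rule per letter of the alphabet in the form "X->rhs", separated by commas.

A->AC, B->DC, C->BD, D->BA

  step 1 ⇒ step 2: DCDCDC ⇒ BA·BD·BA·BD·BA·BD
    C ↦ BD
    D ↦ BA
    A ↦ AC  (constrained at step 2)
  step 0 ⇒ step 1: BBB ⇒ DC·DC·DC
    B ↦ DC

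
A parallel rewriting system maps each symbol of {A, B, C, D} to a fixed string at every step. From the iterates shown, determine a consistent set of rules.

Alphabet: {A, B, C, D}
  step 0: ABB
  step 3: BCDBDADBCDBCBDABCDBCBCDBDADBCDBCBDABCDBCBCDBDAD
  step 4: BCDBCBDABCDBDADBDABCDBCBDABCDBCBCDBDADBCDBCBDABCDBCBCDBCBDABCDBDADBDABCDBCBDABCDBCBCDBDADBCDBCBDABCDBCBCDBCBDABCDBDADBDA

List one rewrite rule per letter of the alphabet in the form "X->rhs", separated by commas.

  step 3 ⇒ step 4: BCDBDADBCDBCBDABCDBCBCDBDADBCDBCBDABCDBCBCDBDAD ⇒ BCD·BC·BDA·BCD·BDA·D·BDA·BCD·BC·BDA·BCD·BC·BCD·BDA·D·BCD·BC·BDA·BCD·BC·BCD·BC·BDA·BCD·BDA·D·BDA·BCD·BC·BDA·BCD·BC·BCD·BDA·D·BCD·BC·BDA·BCD·BC·BCD·BC·BDA·BCD·BDA·D·BDA
    A ↦ D
    B ↦ BCD
    C ↦ BC
    D ↦ BDA

A->D, B->BCD, C->BC, D->BDA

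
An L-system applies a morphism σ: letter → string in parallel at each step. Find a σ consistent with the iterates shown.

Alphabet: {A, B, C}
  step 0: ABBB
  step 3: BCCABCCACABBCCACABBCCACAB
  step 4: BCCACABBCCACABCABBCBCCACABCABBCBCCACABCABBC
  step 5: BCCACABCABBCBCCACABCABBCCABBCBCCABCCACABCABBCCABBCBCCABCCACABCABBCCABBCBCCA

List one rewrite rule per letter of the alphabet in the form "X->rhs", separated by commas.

  step 4 ⇒ step 5: BCCACABBCCACABCABBCBCCACABCABBCBCCACABCABBC ⇒ BC·CA·CA·B·CA·B·BC·BC·CA·CA·B·CA·B·BC·CA·B·BC·BC·CA·BC·CA·CA·B·CA·B·BC·CA·B·BC·BC·CA·BC·CA·CA·B·CA·B·BC·CA·B·BC·BC·CA
    A ↦ B
    B ↦ BC
    C ↦ CA

A->B, B->BC, C->CA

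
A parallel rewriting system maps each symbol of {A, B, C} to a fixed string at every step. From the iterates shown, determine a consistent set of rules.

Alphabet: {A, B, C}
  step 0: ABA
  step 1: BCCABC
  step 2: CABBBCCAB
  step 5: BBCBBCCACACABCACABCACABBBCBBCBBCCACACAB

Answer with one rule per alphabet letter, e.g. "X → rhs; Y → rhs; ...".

  step 1 ⇒ step 2: BCCABC ⇒ CA·B·B·BC·CA·B
    A ↦ BC
    B ↦ CA
    C ↦ B

A->BC, B->CA, C->B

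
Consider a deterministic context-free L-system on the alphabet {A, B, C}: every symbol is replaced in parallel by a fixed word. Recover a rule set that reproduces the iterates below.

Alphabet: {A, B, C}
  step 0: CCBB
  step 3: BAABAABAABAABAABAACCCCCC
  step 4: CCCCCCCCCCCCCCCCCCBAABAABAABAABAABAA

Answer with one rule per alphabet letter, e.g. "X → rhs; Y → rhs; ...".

A->C, B->C, C->BAA

  step 3 ⇒ step 4: BAABAABAABAABAABAACCCCCC ⇒ C·C·C·C·C·C·C·C·C·C·C·C·C·C·C·C·C·C·BAA·BAA·BAA·BAA·BAA·BAA
    A ↦ C
    B ↦ C
    C ↦ BAA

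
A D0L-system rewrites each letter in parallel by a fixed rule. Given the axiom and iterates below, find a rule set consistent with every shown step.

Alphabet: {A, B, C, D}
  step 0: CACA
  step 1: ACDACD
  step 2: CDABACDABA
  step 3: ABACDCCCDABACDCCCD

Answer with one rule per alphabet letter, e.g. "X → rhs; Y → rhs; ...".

A->CD, B->CC, C->A, D->BA

  step 2 ⇒ step 3: CDABACDABA ⇒ A·BA·CD·CC·CD·A·BA·CD·CC·CD
    A ↦ CD
    B ↦ CC
    C ↦ A
    D ↦ BA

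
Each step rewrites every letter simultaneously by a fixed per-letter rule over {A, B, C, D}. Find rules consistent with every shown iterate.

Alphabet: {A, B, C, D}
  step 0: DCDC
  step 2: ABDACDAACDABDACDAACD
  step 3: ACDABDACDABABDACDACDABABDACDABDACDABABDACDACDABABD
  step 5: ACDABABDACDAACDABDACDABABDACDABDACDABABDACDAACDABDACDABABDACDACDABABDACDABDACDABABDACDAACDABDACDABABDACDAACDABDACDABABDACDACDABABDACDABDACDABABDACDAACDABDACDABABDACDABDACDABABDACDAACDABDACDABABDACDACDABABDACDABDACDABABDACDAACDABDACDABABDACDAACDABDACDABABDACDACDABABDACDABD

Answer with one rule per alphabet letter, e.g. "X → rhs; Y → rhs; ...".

  step 2 ⇒ step 3: ABDACDAACDABDACDAACD ⇒ ACD·A·BD·ACD·ABA·BD·ACD·ACD·ABA·BD·ACD·A·BD·ACD·ABA·BD·ACD·ACD·ABA·BD
    A ↦ ACD
    B ↦ A
    C ↦ ABA
    D ↦ BD

A->ACD, B->A, C->ABA, D->BD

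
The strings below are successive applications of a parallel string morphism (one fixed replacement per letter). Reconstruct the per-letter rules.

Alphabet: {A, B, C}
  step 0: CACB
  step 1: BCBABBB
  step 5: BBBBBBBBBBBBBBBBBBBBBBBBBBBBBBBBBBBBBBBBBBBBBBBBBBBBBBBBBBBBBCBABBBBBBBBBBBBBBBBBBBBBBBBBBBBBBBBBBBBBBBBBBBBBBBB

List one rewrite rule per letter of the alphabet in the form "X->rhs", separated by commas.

  step 0 ⇒ step 1: CACB ⇒ B·CBA·B·BB
    A ↦ CBA
    B ↦ BB
    C ↦ B

A->CBA, B->BB, C->B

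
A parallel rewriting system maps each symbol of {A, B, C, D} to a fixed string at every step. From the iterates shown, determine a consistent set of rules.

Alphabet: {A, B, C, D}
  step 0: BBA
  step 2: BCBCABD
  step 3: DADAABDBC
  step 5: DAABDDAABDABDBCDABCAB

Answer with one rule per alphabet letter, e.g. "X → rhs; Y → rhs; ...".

  step 2 ⇒ step 3: BCBCABD ⇒ D·A·D·A·AB·D·BC
    A ↦ AB
    B ↦ D
    C ↦ A
    D ↦ BC

A->AB, B->D, C->A, D->BC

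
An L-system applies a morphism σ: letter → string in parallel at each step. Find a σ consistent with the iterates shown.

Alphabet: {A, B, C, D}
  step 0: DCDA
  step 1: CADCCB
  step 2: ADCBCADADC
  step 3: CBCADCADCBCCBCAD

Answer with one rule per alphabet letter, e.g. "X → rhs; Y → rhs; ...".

A->CB, B->C, C->AD, D->C

  step 2 ⇒ step 3: ADCBCADADC ⇒ CB·C·AD·C·AD·CB·C·CB·C·AD
    A ↦ CB
    B ↦ C
    C ↦ AD
    D ↦ C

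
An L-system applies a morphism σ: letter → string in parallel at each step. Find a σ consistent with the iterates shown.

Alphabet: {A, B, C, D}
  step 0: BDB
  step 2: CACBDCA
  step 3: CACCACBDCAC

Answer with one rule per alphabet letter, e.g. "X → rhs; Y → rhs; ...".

A->C, B->C, C->CA, D->BD

  step 2 ⇒ step 3: CACBDCA ⇒ CA·C·CA·C·BD·CA·C
    A ↦ C
    B ↦ C
    C ↦ CA
    D ↦ BD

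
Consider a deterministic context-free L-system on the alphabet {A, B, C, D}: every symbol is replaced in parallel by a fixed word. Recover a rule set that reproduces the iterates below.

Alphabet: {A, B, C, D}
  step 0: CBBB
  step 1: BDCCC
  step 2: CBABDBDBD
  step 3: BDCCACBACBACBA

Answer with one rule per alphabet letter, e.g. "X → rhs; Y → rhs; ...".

A->CA, B->C, C->BD, D->BA

  step 2 ⇒ step 3: CBABDBDBD ⇒ BD·C·CA·C·BA·C·BA·C·BA
    A ↦ CA
    B ↦ C
    C ↦ BD
    D ↦ BA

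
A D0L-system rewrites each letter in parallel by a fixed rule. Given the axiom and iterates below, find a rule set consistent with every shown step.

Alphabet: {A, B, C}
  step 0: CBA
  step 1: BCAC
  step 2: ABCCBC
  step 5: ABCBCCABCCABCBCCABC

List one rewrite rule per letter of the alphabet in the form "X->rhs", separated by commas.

A->C, B->A, C->BC

  step 1 ⇒ step 2: BCAC ⇒ A·BC·C·BC
    A ↦ C
    B ↦ A
    C ↦ BC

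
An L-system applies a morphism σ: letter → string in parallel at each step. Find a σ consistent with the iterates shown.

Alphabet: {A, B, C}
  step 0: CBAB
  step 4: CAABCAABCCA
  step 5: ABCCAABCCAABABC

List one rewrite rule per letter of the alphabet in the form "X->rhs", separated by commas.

  step 4 ⇒ step 5: CAABCAABCCA ⇒ AB·C·C·A·AB·C·C·A·AB·AB·C
    A ↦ C
    B ↦ A
    C ↦ AB

A->C, B->A, C->AB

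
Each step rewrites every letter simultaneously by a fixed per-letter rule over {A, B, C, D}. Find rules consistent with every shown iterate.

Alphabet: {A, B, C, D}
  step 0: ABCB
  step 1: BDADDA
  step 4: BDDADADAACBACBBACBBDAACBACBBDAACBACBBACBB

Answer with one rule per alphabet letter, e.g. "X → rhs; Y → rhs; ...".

  step 0 ⇒ step 1: ABCB ⇒ B·DA·D·DA
    A ↦ B
    B ↦ DA
    C ↦ D
    D ↦ ACB  (constrained at step 1)

A->B, B->DA, C->D, D->ACB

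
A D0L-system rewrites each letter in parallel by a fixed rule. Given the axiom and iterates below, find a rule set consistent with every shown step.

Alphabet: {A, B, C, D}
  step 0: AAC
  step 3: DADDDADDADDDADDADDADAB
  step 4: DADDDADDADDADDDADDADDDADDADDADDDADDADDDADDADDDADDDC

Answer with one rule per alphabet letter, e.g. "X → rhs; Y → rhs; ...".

  step 3 ⇒ step 4: DADDDADDADDDADDADDADAB ⇒ DAD·D·DAD·DAD·DAD·D·DAD·DAD·D·DAD·DAD·DAD·D·DAD·DAD·D·DAD·DAD·D·DAD·D·DC
    A ↦ D
    B ↦ DC
    D ↦ DAD
    C ↦ AB  (constrained at step 0)

A->D, B->DC, C->AB, D->DAD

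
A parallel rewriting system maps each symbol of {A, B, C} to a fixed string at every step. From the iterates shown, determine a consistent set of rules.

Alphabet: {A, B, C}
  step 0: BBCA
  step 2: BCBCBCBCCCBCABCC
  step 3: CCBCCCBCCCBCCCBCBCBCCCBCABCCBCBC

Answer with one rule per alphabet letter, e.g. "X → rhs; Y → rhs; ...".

  step 2 ⇒ step 3: BCBCBCBCCCBCABCC ⇒ CC·BC·CC·BC·CC·BC·CC·BC·BC·BC·CC·BC·AB·CC·BC·BC
    A ↦ AB
    B ↦ CC
    C ↦ BC

A->AB, B->CC, C->BC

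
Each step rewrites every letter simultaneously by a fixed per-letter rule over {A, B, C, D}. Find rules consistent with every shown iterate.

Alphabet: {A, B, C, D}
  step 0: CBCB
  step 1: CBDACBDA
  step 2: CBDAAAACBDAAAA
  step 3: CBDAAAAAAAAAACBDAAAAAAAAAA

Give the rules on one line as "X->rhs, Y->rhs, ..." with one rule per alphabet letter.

A->AA, B->DA, C->CB, D->A

  step 2 ⇒ step 3: CBDAAAACBDAAAA ⇒ CB·DA·A·AA·AA·AA·AA·CB·DA·A·AA·AA·AA·AA
    A ↦ AA
    B ↦ DA
    C ↦ CB
    D ↦ A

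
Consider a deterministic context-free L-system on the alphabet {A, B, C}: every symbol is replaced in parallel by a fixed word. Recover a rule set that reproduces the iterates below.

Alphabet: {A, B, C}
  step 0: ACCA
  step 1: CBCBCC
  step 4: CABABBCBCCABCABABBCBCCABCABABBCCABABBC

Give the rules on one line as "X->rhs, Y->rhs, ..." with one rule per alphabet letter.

A->C, B->AB, C->BC

  step 0 ⇒ step 1: ACCA ⇒ C·BC·BC·C
    A ↦ C
    C ↦ BC
    B ↦ AB  (constrained at step 1)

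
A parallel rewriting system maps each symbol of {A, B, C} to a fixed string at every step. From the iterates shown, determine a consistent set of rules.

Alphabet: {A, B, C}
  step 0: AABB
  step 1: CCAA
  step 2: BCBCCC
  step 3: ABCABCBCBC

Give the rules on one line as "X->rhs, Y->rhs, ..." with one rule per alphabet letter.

  step 2 ⇒ step 3: BCBCCC ⇒ A·BC·A·BC·BC·BC
    B ↦ A
    C ↦ BC
  step 0 ⇒ step 1: AABB ⇒ C·C·A·A
    A ↦ C

A->C, B->A, C->BC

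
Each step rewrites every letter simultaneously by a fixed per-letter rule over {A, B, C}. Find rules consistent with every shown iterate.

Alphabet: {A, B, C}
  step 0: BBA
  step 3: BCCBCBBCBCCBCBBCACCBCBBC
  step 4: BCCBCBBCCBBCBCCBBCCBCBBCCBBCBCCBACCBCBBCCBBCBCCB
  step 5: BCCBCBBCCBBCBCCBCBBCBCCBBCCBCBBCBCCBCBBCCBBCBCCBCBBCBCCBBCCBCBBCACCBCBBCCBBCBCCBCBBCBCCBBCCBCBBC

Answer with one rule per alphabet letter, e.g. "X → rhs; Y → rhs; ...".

  step 4 ⇒ step 5: BCCBCBBCCBBCBCCBBCCBCBBCCBBCBCCBACCBCBBCCBBCBCCB ⇒ BC·CB·CB·BC·CB·BC·BC·CB·CB·BC·BC·CB·BC·CB·CB·BC·BC·CB·CB·BC·CB·BC·BC·CB·CB·BC·BC·CB·BC·CB·CB·BC·AC·CB·CB·BC·CB·BC·BC·CB·CB·BC·BC·CB·BC·CB·CB·BC
    A ↦ AC
    B ↦ BC
    C ↦ CB

A->AC, B->BC, C->CB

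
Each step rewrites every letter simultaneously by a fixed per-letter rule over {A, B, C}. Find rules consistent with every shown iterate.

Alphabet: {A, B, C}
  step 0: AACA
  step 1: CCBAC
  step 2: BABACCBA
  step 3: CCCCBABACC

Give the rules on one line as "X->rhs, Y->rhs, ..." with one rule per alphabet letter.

  step 2 ⇒ step 3: BABACCBA ⇒ C·C·C·C·BA·BA·C·C
    A ↦ C
    B ↦ C
    C ↦ BA

A->C, B->C, C->BA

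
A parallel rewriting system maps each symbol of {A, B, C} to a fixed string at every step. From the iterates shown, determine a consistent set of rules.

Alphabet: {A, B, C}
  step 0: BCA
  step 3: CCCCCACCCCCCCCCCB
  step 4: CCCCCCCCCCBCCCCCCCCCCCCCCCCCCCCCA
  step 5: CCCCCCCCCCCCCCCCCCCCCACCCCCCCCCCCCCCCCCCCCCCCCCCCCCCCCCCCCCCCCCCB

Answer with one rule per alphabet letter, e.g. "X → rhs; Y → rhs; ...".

A->B, B->CA, C->CC

  step 4 ⇒ step 5: CCCCCCCCCCBCCCCCCCCCCCCCCCCCCCCCA ⇒ CC·CC·CC·CC·CC·CC·CC·CC·CC·CC·CA·CC·CC·CC·CC·CC·CC·CC·CC·CC·CC·CC·CC·CC·CC·CC·CC·CC·CC·CC·CC·CC·B
    A ↦ B
    B ↦ CA
    C ↦ CC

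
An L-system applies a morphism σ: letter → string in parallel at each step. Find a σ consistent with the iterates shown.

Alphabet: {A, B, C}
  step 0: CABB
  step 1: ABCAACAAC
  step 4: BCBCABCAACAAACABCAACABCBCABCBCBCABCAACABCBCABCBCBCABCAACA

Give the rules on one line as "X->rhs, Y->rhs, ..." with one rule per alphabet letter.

A->BC, B->AAC, C->A

  step 0 ⇒ step 1: CABB ⇒ A·BC·AAC·AAC
    A ↦ BC
    B ↦ AAC
    C ↦ A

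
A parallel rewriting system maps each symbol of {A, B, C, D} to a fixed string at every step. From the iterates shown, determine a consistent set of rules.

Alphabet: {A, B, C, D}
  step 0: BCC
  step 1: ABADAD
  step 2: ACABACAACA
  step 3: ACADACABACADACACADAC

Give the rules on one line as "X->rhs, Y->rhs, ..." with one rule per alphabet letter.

A->AC, B->AB, C->AD, D->A

  step 2 ⇒ step 3: ACABACAACA ⇒ AC·AD·AC·AB·AC·AD·AC·AC·AD·AC
    A ↦ AC
    B ↦ AB
    C ↦ AD
  step 1 ⇒ step 2: ABADAD ⇒ AC·AB·AC·A·AC·A
    D ↦ A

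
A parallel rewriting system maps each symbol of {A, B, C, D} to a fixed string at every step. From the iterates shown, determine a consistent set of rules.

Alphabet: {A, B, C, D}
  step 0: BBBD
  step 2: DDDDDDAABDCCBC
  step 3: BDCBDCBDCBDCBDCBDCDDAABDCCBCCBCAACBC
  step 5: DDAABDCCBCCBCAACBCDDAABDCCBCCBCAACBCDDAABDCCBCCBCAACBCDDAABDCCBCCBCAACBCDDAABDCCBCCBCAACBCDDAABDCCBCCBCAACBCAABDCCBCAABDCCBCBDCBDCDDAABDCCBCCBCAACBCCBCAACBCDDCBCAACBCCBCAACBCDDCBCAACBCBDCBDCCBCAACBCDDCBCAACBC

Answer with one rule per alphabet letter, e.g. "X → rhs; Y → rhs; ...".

  step 2 ⇒ step 3: DDDDDDAABDCCBC ⇒ BDC·BDC·BDC·BDC·BDC·BDC·D·D·AA·BDC·CBC·CBC·AA·CBC
    A ↦ D
    B ↦ AA
    C ↦ CBC
    D ↦ BDC

A->D, B->AA, C->CBC, D->BDC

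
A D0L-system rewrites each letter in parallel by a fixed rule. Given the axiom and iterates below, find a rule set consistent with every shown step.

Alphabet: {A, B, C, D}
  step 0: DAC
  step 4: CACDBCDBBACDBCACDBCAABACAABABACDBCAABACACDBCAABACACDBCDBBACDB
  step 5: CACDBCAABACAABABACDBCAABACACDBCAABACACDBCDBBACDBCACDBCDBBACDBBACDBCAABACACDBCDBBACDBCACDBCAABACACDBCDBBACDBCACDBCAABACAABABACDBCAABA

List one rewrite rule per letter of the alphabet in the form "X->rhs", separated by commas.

A->CDB, B->BA, C->CA, D->A

  step 4 ⇒ step 5: CACDBCDBBACDBCACDBCAABACAABABACDBCAABACACDBCAABACACDBCDBBACDB ⇒ CA·CDB·CA·A·BA·CA·A·BA·BA·CDB·CA·A·BA·CA·CDB·CA·A·BA·CA·CDB·CDB·BA·CDB·CA·CDB·CDB·BA·CDB·BA·CDB·CA·A·BA·CA·CDB·CDB·BA·CDB·CA·CDB·CA·A·BA·CA·CDB·CDB·BA·CDB·CA·CDB·CA·A·BA·CA·A·BA·BA·CDB·CA·A·BA
    A ↦ CDB
    B ↦ BA
    C ↦ CA
    D ↦ A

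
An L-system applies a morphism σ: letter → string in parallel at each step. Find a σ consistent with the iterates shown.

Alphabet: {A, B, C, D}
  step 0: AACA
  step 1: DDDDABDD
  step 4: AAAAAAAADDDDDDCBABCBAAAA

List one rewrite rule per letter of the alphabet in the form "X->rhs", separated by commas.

A->DD, B->CB, C->AB, D->A

  step 0 ⇒ step 1: AACA ⇒ DD·DD·AB·DD
    A ↦ DD
    C ↦ AB
    B ↦ CB  (constrained at step 1)
    D ↦ A  (constrained at step 1)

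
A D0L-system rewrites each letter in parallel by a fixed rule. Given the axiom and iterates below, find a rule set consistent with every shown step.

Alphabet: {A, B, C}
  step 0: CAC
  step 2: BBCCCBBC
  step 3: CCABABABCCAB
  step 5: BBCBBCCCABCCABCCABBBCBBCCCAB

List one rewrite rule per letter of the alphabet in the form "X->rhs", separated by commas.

  step 2 ⇒ step 3: BBCCCBBC ⇒ C·C·AB·AB·AB·C·C·AB
    B ↦ C
    C ↦ AB
    A ↦ BB  (constrained at step 0)

A->BB, B->C, C->AB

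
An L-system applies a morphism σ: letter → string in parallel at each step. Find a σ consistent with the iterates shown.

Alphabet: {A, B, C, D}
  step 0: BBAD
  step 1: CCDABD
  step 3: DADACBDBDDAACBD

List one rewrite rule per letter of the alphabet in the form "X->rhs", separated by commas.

  step 0 ⇒ step 1: BBAD ⇒ C·C·DA·BD
    A ↦ DA
    B ↦ C
    D ↦ BD
    C ↦ A  (constrained at step 1)

A->DA, B->C, C->A, D->BD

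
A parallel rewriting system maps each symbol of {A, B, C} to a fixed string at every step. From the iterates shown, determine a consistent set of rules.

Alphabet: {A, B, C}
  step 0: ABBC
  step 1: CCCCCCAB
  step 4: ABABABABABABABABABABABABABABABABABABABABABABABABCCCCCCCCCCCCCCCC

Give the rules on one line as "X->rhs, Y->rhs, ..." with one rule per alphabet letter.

  step 0 ⇒ step 1: ABBC ⇒ CC·CC·CC·AB
    A ↦ CC
    B ↦ CC
    C ↦ AB

A->CC, B->CC, C->AB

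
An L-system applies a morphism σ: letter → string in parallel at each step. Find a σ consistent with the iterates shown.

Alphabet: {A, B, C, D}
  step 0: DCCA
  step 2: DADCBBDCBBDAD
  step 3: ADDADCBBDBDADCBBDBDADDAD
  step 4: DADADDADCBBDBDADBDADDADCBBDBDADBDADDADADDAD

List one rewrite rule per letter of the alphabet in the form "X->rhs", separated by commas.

A->D, B->BD, C->CB, D->AD

  step 3 ⇒ step 4: ADDADCBBDBDADCBBDBDADDAD ⇒ D·AD·AD·D·AD·CB·BD·BD·AD·BD·AD·D·AD·CB·BD·BD·AD·BD·AD·D·AD·AD·D·AD
    A ↦ D
    B ↦ BD
    C ↦ CB
    D ↦ AD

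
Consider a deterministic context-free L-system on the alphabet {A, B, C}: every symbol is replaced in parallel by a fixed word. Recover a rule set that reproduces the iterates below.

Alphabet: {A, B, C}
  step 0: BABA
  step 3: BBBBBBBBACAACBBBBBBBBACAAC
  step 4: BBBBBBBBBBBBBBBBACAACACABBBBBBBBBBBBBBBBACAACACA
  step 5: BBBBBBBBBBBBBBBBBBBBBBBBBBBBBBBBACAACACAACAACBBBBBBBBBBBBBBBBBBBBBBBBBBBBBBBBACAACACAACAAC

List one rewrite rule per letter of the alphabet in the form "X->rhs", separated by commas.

A->AC, B->BB, C->A

  step 4 ⇒ step 5: BBBBBBBBBBBBBBBBACAACACABBBBBBBBBBBBBBBBACAACACA ⇒ BB·BB·BB·BB·BB·BB·BB·BB·BB·BB·BB·BB·BB·BB·BB·BB·AC·A·AC·AC·A·AC·A·AC·BB·BB·BB·BB·BB·BB·BB·BB·BB·BB·BB·BB·BB·BB·BB·BB·AC·A·AC·AC·A·AC·A·AC
    A ↦ AC
    B ↦ BB
    C ↦ A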